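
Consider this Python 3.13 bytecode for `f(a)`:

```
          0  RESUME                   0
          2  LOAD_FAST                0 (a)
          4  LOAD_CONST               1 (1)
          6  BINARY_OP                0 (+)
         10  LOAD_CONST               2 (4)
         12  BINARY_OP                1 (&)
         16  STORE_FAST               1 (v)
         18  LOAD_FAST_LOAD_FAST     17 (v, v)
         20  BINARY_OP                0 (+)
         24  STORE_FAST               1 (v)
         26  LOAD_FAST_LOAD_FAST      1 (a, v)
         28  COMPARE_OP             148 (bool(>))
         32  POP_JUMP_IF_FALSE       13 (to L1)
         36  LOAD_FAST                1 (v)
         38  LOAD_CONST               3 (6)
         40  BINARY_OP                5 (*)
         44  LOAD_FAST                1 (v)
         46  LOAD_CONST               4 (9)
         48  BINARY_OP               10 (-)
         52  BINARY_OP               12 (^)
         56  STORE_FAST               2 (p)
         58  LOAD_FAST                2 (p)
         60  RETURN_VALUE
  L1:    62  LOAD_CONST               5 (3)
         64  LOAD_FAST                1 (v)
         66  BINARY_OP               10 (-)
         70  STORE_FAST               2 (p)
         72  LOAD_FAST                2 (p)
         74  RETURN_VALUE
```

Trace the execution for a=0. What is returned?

LOAD_FAST a → push 0. Stack: [0]
LOAD_CONST → push 1. Stack: [0, 1]
BINARY_OP + → 0 + 1 = 1. Stack: [1]
LOAD_CONST → push 4. Stack: [1, 4]
BINARY_OP & → 1 & 4 = 0. Stack: [0]
STORE_FAST v → v=0. Stack: []
LOAD_FAST_LOAD_FAST v,v → push 0,0. Stack: [0, 0]
BINARY_OP + → 0 + 0 = 0. Stack: [0]
STORE_FAST v → v=0. Stack: []
LOAD_FAST_LOAD_FAST a,v → push 0,0. Stack: [0, 0]
COMPARE_OP bool(>) → 0 vs 0 = False. Stack: [False]
POP_JUMP_IF_FALSE → pop False; jump. Stack: []
LOAD_CONST → push 3. Stack: [3]
LOAD_FAST v → push 0. Stack: [3, 0]
BINARY_OP - → 3 - 0 = 3. Stack: [3]
STORE_FAST p → p=3. Stack: []
LOAD_FAST p → push 3. Stack: [3]
RETURN_VALUE → return 3.

3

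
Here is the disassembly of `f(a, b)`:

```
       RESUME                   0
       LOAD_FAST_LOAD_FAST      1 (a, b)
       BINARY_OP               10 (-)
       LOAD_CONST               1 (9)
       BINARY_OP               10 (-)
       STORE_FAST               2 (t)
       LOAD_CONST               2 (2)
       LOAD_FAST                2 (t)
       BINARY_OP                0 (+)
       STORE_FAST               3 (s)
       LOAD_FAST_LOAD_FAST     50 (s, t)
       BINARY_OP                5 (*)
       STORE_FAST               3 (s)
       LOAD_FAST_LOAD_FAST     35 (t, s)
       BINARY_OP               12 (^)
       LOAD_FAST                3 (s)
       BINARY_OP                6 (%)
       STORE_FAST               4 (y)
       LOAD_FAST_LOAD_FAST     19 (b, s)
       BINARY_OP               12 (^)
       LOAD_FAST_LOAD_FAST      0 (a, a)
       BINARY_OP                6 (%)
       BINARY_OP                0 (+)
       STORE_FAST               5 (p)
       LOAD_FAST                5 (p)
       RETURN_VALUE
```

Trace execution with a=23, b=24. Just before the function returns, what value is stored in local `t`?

LOAD_FAST_LOAD_FAST a,b → push 23,24. Stack: [23, 24]
BINARY_OP - → 23 - 24 = -1. Stack: [-1]
LOAD_CONST → push 9. Stack: [-1, 9]
BINARY_OP - → -1 - 9 = -10. Stack: [-10]
STORE_FAST t → t=-10. Stack: []
LOAD_CONST → push 2. Stack: [2]
LOAD_FAST t → push -10. Stack: [2, -10]
BINARY_OP + → 2 + -10 = -8. Stack: [-8]
STORE_FAST s → s=-8. Stack: []
LOAD_FAST_LOAD_FAST s,t → push -8,-10. Stack: [-8, -10]
BINARY_OP * → -8 * -10 = 80. Stack: [80]
STORE_FAST s → s=80. Stack: []
LOAD_FAST_LOAD_FAST t,s → push -10,80. Stack: [-10, 80]
BINARY_OP ^ → -10 ^ 80 = -90. Stack: [-90]
LOAD_FAST s → push 80. Stack: [-90, 80]
BINARY_OP % → -90 % 80 = 70. Stack: [70]
STORE_FAST y → y=70. Stack: []
LOAD_FAST_LOAD_FAST b,s → push 24,80. Stack: [24, 80]
BINARY_OP ^ → 24 ^ 80 = 72. Stack: [72]
LOAD_FAST_LOAD_FAST a,a → push 23,23. Stack: [72, 23, 23]
BINARY_OP % → 23 % 23 = 0. Stack: [72, 0]
BINARY_OP + → 72 + 0 = 72. Stack: [72]
STORE_FAST p → p=72. Stack: []
LOAD_FAST p → push 72. Stack: [72]
RETURN_VALUE → return 72.

-10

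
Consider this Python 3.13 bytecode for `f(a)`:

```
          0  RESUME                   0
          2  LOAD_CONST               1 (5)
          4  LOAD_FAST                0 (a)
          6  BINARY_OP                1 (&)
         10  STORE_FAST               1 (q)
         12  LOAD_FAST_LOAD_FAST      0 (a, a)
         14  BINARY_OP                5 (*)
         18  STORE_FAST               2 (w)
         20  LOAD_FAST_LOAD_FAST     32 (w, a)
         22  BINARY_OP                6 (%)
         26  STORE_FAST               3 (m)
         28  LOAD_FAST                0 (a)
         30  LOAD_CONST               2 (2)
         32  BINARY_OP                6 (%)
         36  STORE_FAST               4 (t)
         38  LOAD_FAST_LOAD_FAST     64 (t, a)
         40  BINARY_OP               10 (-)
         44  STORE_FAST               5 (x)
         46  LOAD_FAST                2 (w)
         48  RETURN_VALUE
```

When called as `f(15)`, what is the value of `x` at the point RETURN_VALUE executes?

LOAD_CONST → push 5. Stack: [5]
LOAD_FAST a → push 15. Stack: [5, 15]
BINARY_OP & → 5 & 15 = 5. Stack: [5]
STORE_FAST q → q=5. Stack: []
LOAD_FAST_LOAD_FAST a,a → push 15,15. Stack: [15, 15]
BINARY_OP * → 15 * 15 = 225. Stack: [225]
STORE_FAST w → w=225. Stack: []
LOAD_FAST_LOAD_FAST w,a → push 225,15. Stack: [225, 15]
BINARY_OP % → 225 % 15 = 0. Stack: [0]
STORE_FAST m → m=0. Stack: []
LOAD_FAST a → push 15. Stack: [15]
LOAD_CONST → push 2. Stack: [15, 2]
BINARY_OP % → 15 % 2 = 1. Stack: [1]
STORE_FAST t → t=1. Stack: []
LOAD_FAST_LOAD_FAST t,a → push 1,15. Stack: [1, 15]
BINARY_OP - → 1 - 15 = -14. Stack: [-14]
STORE_FAST x → x=-14. Stack: []
LOAD_FAST w → push 225. Stack: [225]
RETURN_VALUE → return 225.

-14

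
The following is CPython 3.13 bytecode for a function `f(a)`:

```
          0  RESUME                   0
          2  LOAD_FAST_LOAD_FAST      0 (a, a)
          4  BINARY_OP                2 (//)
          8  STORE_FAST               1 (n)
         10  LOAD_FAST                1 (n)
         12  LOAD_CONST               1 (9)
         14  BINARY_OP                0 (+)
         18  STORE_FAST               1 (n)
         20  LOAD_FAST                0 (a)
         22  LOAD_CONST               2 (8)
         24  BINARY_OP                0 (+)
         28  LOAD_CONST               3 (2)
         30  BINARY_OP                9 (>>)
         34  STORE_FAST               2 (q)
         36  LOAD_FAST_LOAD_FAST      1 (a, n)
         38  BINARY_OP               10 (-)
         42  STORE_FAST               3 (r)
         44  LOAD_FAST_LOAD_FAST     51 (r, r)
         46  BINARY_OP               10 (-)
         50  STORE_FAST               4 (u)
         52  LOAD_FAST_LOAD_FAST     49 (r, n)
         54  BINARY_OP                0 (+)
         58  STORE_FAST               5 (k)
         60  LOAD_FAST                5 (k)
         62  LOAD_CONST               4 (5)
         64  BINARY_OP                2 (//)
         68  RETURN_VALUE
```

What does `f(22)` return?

4

LOAD_FAST_LOAD_FAST a,a → push 22,22. Stack: [22, 22]
BINARY_OP // → 22 // 22 = 1. Stack: [1]
STORE_FAST n → n=1. Stack: []
LOAD_FAST n → push 1. Stack: [1]
LOAD_CONST → push 9. Stack: [1, 9]
BINARY_OP + → 1 + 9 = 10. Stack: [10]
STORE_FAST n → n=10. Stack: []
LOAD_FAST a → push 22. Stack: [22]
LOAD_CONST → push 8. Stack: [22, 8]
BINARY_OP + → 22 + 8 = 30. Stack: [30]
LOAD_CONST → push 2. Stack: [30, 2]
BINARY_OP >> → 30 >> 2 = 7. Stack: [7]
STORE_FAST q → q=7. Stack: []
LOAD_FAST_LOAD_FAST a,n → push 22,10. Stack: [22, 10]
BINARY_OP - → 22 - 10 = 12. Stack: [12]
STORE_FAST r → r=12. Stack: []
LOAD_FAST_LOAD_FAST r,r → push 12,12. Stack: [12, 12]
BINARY_OP - → 12 - 12 = 0. Stack: [0]
STORE_FAST u → u=0. Stack: []
LOAD_FAST_LOAD_FAST r,n → push 12,10. Stack: [12, 10]
BINARY_OP + → 12 + 10 = 22. Stack: [22]
STORE_FAST k → k=22. Stack: []
LOAD_FAST k → push 22. Stack: [22]
LOAD_CONST → push 5. Stack: [22, 5]
BINARY_OP // → 22 // 5 = 4. Stack: [4]
RETURN_VALUE → return 4.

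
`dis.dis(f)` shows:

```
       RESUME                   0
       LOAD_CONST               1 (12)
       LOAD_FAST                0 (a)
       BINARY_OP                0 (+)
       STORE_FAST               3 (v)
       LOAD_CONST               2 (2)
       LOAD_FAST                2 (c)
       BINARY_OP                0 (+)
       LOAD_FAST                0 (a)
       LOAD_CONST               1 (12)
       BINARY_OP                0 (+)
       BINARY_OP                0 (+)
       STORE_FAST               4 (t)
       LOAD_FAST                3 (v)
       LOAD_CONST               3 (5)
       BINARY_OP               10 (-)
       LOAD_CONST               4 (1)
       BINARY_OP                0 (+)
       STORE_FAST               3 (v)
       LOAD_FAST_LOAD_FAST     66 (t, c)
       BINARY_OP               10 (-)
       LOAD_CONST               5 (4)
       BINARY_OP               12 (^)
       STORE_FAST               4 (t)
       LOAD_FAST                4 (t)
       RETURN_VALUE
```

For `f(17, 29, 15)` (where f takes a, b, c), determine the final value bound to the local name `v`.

25

LOAD_CONST → push 12. Stack: [12]
LOAD_FAST a → push 17. Stack: [12, 17]
BINARY_OP + → 12 + 17 = 29. Stack: [29]
STORE_FAST v → v=29. Stack: []
LOAD_CONST → push 2. Stack: [2]
LOAD_FAST c → push 15. Stack: [2, 15]
BINARY_OP + → 2 + 15 = 17. Stack: [17]
LOAD_FAST a → push 17. Stack: [17, 17]
LOAD_CONST → push 12. Stack: [17, 17, 12]
BINARY_OP + → 17 + 12 = 29. Stack: [17, 29]
BINARY_OP + → 17 + 29 = 46. Stack: [46]
STORE_FAST t → t=46. Stack: []
LOAD_FAST v → push 29. Stack: [29]
LOAD_CONST → push 5. Stack: [29, 5]
BINARY_OP - → 29 - 5 = 24. Stack: [24]
LOAD_CONST → push 1. Stack: [24, 1]
BINARY_OP + → 24 + 1 = 25. Stack: [25]
STORE_FAST v → v=25. Stack: []
LOAD_FAST_LOAD_FAST t,c → push 46,15. Stack: [46, 15]
BINARY_OP - → 46 - 15 = 31. Stack: [31]
LOAD_CONST → push 4. Stack: [31, 4]
BINARY_OP ^ → 31 ^ 4 = 27. Stack: [27]
STORE_FAST t → t=27. Stack: []
LOAD_FAST t → push 27. Stack: [27]
RETURN_VALUE → return 27.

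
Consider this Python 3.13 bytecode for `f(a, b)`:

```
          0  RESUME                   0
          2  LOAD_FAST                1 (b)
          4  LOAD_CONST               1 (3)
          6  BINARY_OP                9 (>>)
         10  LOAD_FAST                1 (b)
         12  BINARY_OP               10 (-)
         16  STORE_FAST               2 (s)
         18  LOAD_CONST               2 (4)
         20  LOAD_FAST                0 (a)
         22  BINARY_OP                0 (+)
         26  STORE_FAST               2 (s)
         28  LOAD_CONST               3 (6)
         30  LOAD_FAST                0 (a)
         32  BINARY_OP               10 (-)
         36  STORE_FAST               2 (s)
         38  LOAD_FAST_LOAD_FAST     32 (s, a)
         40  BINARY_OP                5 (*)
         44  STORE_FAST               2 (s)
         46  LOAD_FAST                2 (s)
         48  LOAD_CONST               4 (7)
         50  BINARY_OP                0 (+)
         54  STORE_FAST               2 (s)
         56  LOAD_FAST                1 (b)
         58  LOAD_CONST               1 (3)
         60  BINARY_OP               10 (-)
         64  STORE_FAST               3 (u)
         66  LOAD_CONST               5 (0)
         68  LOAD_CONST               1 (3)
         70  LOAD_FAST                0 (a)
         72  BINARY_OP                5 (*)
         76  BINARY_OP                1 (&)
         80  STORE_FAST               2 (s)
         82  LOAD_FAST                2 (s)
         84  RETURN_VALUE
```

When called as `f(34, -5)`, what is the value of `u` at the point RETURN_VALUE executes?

-8

LOAD_FAST b → push -5. Stack: [-5]
LOAD_CONST → push 3. Stack: [-5, 3]
BINARY_OP >> → -5 >> 3 = -1. Stack: [-1]
LOAD_FAST b → push -5. Stack: [-1, -5]
BINARY_OP - → -1 - -5 = 4. Stack: [4]
STORE_FAST s → s=4. Stack: []
LOAD_CONST → push 4. Stack: [4]
LOAD_FAST a → push 34. Stack: [4, 34]
BINARY_OP + → 4 + 34 = 38. Stack: [38]
STORE_FAST s → s=38. Stack: []
LOAD_CONST → push 6. Stack: [6]
LOAD_FAST a → push 34. Stack: [6, 34]
BINARY_OP - → 6 - 34 = -28. Stack: [-28]
STORE_FAST s → s=-28. Stack: []
LOAD_FAST_LOAD_FAST s,a → push -28,34. Stack: [-28, 34]
BINARY_OP * → -28 * 34 = -952. Stack: [-952]
STORE_FAST s → s=-952. Stack: []
LOAD_FAST s → push -952. Stack: [-952]
LOAD_CONST → push 7. Stack: [-952, 7]
BINARY_OP + → -952 + 7 = -945. Stack: [-945]
STORE_FAST s → s=-945. Stack: []
LOAD_FAST b → push -5. Stack: [-5]
LOAD_CONST → push 3. Stack: [-5, 3]
BINARY_OP - → -5 - 3 = -8. Stack: [-8]
STORE_FAST u → u=-8. Stack: []
LOAD_CONST → push 0. Stack: [0]
LOAD_CONST → push 3. Stack: [0, 3]
LOAD_FAST a → push 34. Stack: [0, 3, 34]
BINARY_OP * → 3 * 34 = 102. Stack: [0, 102]
BINARY_OP & → 0 & 102 = 0. Stack: [0]
STORE_FAST s → s=0. Stack: []
LOAD_FAST s → push 0. Stack: [0]
RETURN_VALUE → return 0.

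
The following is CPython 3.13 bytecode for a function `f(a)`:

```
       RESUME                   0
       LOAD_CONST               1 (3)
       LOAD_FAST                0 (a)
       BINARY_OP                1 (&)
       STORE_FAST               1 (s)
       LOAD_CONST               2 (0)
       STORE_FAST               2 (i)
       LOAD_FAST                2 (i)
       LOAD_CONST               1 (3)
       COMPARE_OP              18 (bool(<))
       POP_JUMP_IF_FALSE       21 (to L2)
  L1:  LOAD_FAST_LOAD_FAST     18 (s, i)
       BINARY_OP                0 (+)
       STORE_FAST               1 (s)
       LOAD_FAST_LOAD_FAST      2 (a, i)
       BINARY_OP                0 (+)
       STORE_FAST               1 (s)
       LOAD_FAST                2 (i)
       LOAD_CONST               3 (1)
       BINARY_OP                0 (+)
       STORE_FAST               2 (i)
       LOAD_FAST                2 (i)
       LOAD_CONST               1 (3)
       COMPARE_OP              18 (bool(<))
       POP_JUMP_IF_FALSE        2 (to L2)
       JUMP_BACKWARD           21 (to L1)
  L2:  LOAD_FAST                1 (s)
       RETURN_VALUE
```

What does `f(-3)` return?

-1

LOAD_CONST → push 3. Stack: [3]
LOAD_FAST a → push -3. Stack: [3, -3]
BINARY_OP & → 3 & -3 = 1. Stack: [1]
STORE_FAST s → s=1. Stack: []
LOAD_CONST → push 0. Stack: [0]
STORE_FAST i → i=0. Stack: []
LOAD_FAST i → push 0. Stack: [0]
LOAD_CONST → push 3. Stack: [0, 3]
COMPARE_OP bool(<) → 0 vs 3 = True. Stack: [True]
POP_JUMP_IF_FALSE → pop True; no jump. Stack: []
LOAD_FAST_LOAD_FAST s,i → push 1,0. Stack: [1, 0]
BINARY_OP + → 1 + 0 = 1. Stack: [1]
STORE_FAST s → s=1. Stack: []
LOAD_FAST_LOAD_FAST a,i → push -3,0. Stack: [-3, 0]
BINARY_OP + → -3 + 0 = -3. Stack: [-3]
STORE_FAST s → s=-3. Stack: []
LOAD_FAST i → push 0. Stack: [0]
LOAD_CONST → push 1. Stack: [0, 1]
BINARY_OP + → 0 + 1 = 1. Stack: [1]
STORE_FAST i → i=1. Stack: []
LOAD_FAST i → push 1. Stack: [1]
LOAD_CONST → push 3. Stack: [1, 3]
COMPARE_OP bool(<) → 1 vs 3 = True. Stack: [True]
POP_JUMP_IF_FALSE → pop True; no jump. Stack: []
LOAD_FAST_LOAD_FAST s,i → push -3,1. Stack: [-3, 1]
BINARY_OP + → -3 + 1 = -2. Stack: [-2]
STORE_FAST s → s=-2. Stack: []
LOAD_FAST_LOAD_FAST a,i → push -3,1. Stack: [-3, 1]
BINARY_OP + → -3 + 1 = -2. Stack: [-2]
STORE_FAST s → s=-2. Stack: []
LOAD_FAST i → push 1. Stack: [1]
LOAD_CONST → push 1. Stack: [1, 1]
BINARY_OP + → 1 + 1 = 2. Stack: [2]
STORE_FAST i → i=2. Stack: []
LOAD_FAST i → push 2. Stack: [2]
LOAD_CONST → push 3. Stack: [2, 3]
COMPARE_OP bool(<) → 2 vs 3 = True. Stack: [True]
POP_JUMP_IF_FALSE → pop True; no jump. Stack: []
LOAD_FAST_LOAD_FAST s,i → push -2,2. Stack: [-2, 2]
BINARY_OP + → -2 + 2 = 0. Stack: [0]
STORE_FAST s → s=0. Stack: []
LOAD_FAST_LOAD_FAST a,i → push -3,2. Stack: [-3, 2]
BINARY_OP + → -3 + 2 = -1. Stack: [-1]
STORE_FAST s → s=-1. Stack: []
LOAD_FAST i → push 2. Stack: [2]
LOAD_CONST → push 1. Stack: [2, 1]
BINARY_OP + → 2 + 1 = 3. Stack: [3]
STORE_FAST i → i=3. Stack: []
LOAD_FAST i → push 3. Stack: [3]
LOAD_CONST → push 3. Stack: [3, 3]
COMPARE_OP bool(<) → 3 vs 3 = False. Stack: [False]
POP_JUMP_IF_FALSE → pop False; jump. Stack: []
LOAD_FAST s → push -1. Stack: [-1]
RETURN_VALUE → return -1.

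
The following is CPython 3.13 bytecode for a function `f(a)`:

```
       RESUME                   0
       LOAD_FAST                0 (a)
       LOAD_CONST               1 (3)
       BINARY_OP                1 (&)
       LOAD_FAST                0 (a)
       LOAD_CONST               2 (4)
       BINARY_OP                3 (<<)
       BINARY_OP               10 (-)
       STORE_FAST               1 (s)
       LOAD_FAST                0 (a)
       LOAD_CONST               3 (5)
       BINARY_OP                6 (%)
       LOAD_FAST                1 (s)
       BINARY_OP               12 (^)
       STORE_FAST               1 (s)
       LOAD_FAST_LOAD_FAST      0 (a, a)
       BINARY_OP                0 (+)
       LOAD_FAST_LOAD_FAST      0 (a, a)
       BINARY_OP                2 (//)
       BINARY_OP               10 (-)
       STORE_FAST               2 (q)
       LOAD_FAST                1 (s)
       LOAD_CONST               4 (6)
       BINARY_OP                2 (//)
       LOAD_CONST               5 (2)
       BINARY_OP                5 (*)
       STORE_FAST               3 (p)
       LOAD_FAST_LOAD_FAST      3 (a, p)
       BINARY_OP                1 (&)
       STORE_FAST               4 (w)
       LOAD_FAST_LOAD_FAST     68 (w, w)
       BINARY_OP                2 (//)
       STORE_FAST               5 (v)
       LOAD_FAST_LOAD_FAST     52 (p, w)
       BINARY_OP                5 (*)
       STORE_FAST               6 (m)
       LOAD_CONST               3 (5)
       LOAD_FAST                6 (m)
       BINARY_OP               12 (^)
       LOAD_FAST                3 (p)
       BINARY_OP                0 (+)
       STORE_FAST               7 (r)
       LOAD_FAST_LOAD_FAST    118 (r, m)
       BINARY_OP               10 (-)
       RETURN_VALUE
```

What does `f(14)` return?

-77

LOAD_FAST a → push 14. Stack: [14]
LOAD_CONST → push 3. Stack: [14, 3]
BINARY_OP & → 14 & 3 = 2. Stack: [2]
LOAD_FAST a → push 14. Stack: [2, 14]
LOAD_CONST → push 4. Stack: [2, 14, 4]
BINARY_OP << → 14 << 4 = 224. Stack: [2, 224]
BINARY_OP - → 2 - 224 = -222. Stack: [-222]
STORE_FAST s → s=-222. Stack: []
LOAD_FAST a → push 14. Stack: [14]
LOAD_CONST → push 5. Stack: [14, 5]
BINARY_OP % → 14 % 5 = 4. Stack: [4]
LOAD_FAST s → push -222. Stack: [4, -222]
BINARY_OP ^ → 4 ^ -222 = -218. Stack: [-218]
STORE_FAST s → s=-218. Stack: []
LOAD_FAST_LOAD_FAST a,a → push 14,14. Stack: [14, 14]
BINARY_OP + → 14 + 14 = 28. Stack: [28]
LOAD_FAST_LOAD_FAST a,a → push 14,14. Stack: [28, 14, 14]
BINARY_OP // → 14 // 14 = 1. Stack: [28, 1]
BINARY_OP - → 28 - 1 = 27. Stack: [27]
STORE_FAST q → q=27. Stack: []
LOAD_FAST s → push -218. Stack: [-218]
LOAD_CONST → push 6. Stack: [-218, 6]
BINARY_OP // → -218 // 6 = -37. Stack: [-37]
LOAD_CONST → push 2. Stack: [-37, 2]
BINARY_OP * → -37 * 2 = -74. Stack: [-74]
STORE_FAST p → p=-74. Stack: []
LOAD_FAST_LOAD_FAST a,p → push 14,-74. Stack: [14, -74]
BINARY_OP & → 14 & -74 = 6. Stack: [6]
STORE_FAST w → w=6. Stack: []
LOAD_FAST_LOAD_FAST w,w → push 6,6. Stack: [6, 6]
BINARY_OP // → 6 // 6 = 1. Stack: [1]
STORE_FAST v → v=1. Stack: []
LOAD_FAST_LOAD_FAST p,w → push -74,6. Stack: [-74, 6]
BINARY_OP * → -74 * 6 = -444. Stack: [-444]
STORE_FAST m → m=-444. Stack: []
LOAD_CONST → push 5. Stack: [5]
LOAD_FAST m → push -444. Stack: [5, -444]
BINARY_OP ^ → 5 ^ -444 = -447. Stack: [-447]
LOAD_FAST p → push -74. Stack: [-447, -74]
BINARY_OP + → -447 + -74 = -521. Stack: [-521]
STORE_FAST r → r=-521. Stack: []
LOAD_FAST_LOAD_FAST r,m → push -521,-444. Stack: [-521, -444]
BINARY_OP - → -521 - -444 = -77. Stack: [-77]
RETURN_VALUE → return -77.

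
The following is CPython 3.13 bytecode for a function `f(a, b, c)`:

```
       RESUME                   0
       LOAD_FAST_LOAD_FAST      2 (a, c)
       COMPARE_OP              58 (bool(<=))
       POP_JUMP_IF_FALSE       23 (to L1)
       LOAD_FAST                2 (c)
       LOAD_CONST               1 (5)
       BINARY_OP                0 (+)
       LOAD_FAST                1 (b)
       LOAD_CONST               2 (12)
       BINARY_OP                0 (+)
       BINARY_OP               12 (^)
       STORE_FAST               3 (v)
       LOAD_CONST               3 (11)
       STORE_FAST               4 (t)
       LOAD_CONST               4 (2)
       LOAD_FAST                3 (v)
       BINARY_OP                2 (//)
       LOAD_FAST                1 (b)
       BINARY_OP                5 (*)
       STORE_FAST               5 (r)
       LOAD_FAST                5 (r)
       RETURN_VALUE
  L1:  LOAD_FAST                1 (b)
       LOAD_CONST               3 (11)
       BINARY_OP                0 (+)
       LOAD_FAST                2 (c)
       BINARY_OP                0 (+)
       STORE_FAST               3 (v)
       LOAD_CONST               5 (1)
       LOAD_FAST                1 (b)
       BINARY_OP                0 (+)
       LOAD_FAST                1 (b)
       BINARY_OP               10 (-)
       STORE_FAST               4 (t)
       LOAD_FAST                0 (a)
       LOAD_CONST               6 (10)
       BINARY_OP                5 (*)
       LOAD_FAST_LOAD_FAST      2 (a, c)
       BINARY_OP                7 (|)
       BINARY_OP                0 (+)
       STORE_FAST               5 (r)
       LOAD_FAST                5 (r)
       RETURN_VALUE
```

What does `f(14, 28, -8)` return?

LOAD_FAST_LOAD_FAST a,c → push 14,-8. Stack: [14, -8]
COMPARE_OP bool(<=) → 14 vs -8 = False. Stack: [False]
POP_JUMP_IF_FALSE → pop False; jump. Stack: []
LOAD_FAST b → push 28. Stack: [28]
LOAD_CONST → push 11. Stack: [28, 11]
BINARY_OP + → 28 + 11 = 39. Stack: [39]
LOAD_FAST c → push -8. Stack: [39, -8]
BINARY_OP + → 39 + -8 = 31. Stack: [31]
STORE_FAST v → v=31. Stack: []
LOAD_CONST → push 1. Stack: [1]
LOAD_FAST b → push 28. Stack: [1, 28]
BINARY_OP + → 1 + 28 = 29. Stack: [29]
LOAD_FAST b → push 28. Stack: [29, 28]
BINARY_OP - → 29 - 28 = 1. Stack: [1]
STORE_FAST t → t=1. Stack: []
LOAD_FAST a → push 14. Stack: [14]
LOAD_CONST → push 10. Stack: [14, 10]
BINARY_OP * → 14 * 10 = 140. Stack: [140]
LOAD_FAST_LOAD_FAST a,c → push 14,-8. Stack: [140, 14, -8]
BINARY_OP | → 14 | -8 = -2. Stack: [140, -2]
BINARY_OP + → 140 + -2 = 138. Stack: [138]
STORE_FAST r → r=138. Stack: []
LOAD_FAST r → push 138. Stack: [138]
RETURN_VALUE → return 138.

138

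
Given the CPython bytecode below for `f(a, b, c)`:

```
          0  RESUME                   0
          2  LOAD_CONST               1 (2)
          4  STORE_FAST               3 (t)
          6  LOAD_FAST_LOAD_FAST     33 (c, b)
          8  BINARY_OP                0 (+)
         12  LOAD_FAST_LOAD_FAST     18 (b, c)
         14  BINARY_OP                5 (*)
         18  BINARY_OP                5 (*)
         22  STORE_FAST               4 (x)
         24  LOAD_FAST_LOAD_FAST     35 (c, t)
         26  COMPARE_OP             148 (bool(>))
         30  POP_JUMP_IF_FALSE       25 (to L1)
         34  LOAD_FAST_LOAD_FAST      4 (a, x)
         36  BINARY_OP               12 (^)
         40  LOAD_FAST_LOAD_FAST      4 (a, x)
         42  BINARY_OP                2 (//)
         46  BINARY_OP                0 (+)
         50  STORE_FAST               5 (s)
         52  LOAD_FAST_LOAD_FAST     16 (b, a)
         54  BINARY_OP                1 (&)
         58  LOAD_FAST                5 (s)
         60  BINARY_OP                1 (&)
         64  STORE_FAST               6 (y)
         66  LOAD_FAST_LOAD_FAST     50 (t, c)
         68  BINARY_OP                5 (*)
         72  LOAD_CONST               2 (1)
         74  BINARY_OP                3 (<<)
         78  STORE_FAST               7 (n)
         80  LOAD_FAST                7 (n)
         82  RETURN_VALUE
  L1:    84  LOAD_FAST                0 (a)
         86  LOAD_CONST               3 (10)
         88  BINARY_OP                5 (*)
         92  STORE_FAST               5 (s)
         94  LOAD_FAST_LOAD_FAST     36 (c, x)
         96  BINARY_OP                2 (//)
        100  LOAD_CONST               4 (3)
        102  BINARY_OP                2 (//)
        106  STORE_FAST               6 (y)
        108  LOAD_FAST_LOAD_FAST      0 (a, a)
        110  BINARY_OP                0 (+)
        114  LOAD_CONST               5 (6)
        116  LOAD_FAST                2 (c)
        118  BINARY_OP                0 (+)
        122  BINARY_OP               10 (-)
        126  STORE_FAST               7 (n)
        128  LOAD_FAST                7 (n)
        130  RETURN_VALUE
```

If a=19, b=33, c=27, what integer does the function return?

LOAD_CONST → push 2. Stack: [2]
STORE_FAST t → t=2. Stack: []
LOAD_FAST_LOAD_FAST c,b → push 27,33. Stack: [27, 33]
BINARY_OP + → 27 + 33 = 60. Stack: [60]
LOAD_FAST_LOAD_FAST b,c → push 33,27. Stack: [60, 33, 27]
BINARY_OP * → 33 * 27 = 891. Stack: [60, 891]
BINARY_OP * → 60 * 891 = 53460. Stack: [53460]
STORE_FAST x → x=53460. Stack: []
LOAD_FAST_LOAD_FAST c,t → push 27,2. Stack: [27, 2]
COMPARE_OP bool(>) → 27 vs 2 = True. Stack: [True]
POP_JUMP_IF_FALSE → pop True; no jump. Stack: []
LOAD_FAST_LOAD_FAST a,x → push 19,53460. Stack: [19, 53460]
BINARY_OP ^ → 19 ^ 53460 = 53447. Stack: [53447]
LOAD_FAST_LOAD_FAST a,x → push 19,53460. Stack: [53447, 19, 53460]
BINARY_OP // → 19 // 53460 = 0. Stack: [53447, 0]
BINARY_OP + → 53447 + 0 = 53447. Stack: [53447]
STORE_FAST s → s=53447. Stack: []
LOAD_FAST_LOAD_FAST b,a → push 33,19. Stack: [33, 19]
BINARY_OP & → 33 & 19 = 1. Stack: [1]
LOAD_FAST s → push 53447. Stack: [1, 53447]
BINARY_OP & → 1 & 53447 = 1. Stack: [1]
STORE_FAST y → y=1. Stack: []
LOAD_FAST_LOAD_FAST t,c → push 2,27. Stack: [2, 27]
BINARY_OP * → 2 * 27 = 54. Stack: [54]
LOAD_CONST → push 1. Stack: [54, 1]
BINARY_OP << → 54 << 1 = 108. Stack: [108]
STORE_FAST n → n=108. Stack: []
LOAD_FAST n → push 108. Stack: [108]
RETURN_VALUE → return 108.

108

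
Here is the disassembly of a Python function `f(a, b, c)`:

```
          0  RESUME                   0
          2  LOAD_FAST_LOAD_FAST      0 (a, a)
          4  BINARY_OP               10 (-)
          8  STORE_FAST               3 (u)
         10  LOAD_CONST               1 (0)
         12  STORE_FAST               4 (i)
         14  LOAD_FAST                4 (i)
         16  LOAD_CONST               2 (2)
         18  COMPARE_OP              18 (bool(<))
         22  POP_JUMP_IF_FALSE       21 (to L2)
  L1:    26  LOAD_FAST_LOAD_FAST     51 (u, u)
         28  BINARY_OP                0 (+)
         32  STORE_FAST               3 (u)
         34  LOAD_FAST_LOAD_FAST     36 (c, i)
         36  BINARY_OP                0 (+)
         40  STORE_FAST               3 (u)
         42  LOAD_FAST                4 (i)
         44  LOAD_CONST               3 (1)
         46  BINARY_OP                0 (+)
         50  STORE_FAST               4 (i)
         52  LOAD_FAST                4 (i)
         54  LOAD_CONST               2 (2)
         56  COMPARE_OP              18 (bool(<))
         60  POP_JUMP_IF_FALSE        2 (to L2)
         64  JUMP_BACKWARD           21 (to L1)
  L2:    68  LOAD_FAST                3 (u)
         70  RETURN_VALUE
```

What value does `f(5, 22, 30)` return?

31

LOAD_FAST_LOAD_FAST a,a → push 5,5. Stack: [5, 5]
BINARY_OP - → 5 - 5 = 0. Stack: [0]
STORE_FAST u → u=0. Stack: []
LOAD_CONST → push 0. Stack: [0]
STORE_FAST i → i=0. Stack: []
LOAD_FAST i → push 0. Stack: [0]
LOAD_CONST → push 2. Stack: [0, 2]
COMPARE_OP bool(<) → 0 vs 2 = True. Stack: [True]
POP_JUMP_IF_FALSE → pop True; no jump. Stack: []
LOAD_FAST_LOAD_FAST u,u → push 0,0. Stack: [0, 0]
BINARY_OP + → 0 + 0 = 0. Stack: [0]
STORE_FAST u → u=0. Stack: []
LOAD_FAST_LOAD_FAST c,i → push 30,0. Stack: [30, 0]
BINARY_OP + → 30 + 0 = 30. Stack: [30]
STORE_FAST u → u=30. Stack: []
LOAD_FAST i → push 0. Stack: [0]
LOAD_CONST → push 1. Stack: [0, 1]
BINARY_OP + → 0 + 1 = 1. Stack: [1]
STORE_FAST i → i=1. Stack: []
LOAD_FAST i → push 1. Stack: [1]
LOAD_CONST → push 2. Stack: [1, 2]
COMPARE_OP bool(<) → 1 vs 2 = True. Stack: [True]
POP_JUMP_IF_FALSE → pop True; no jump. Stack: []
LOAD_FAST_LOAD_FAST u,u → push 30,30. Stack: [30, 30]
BINARY_OP + → 30 + 30 = 60. Stack: [60]
STORE_FAST u → u=60. Stack: []
LOAD_FAST_LOAD_FAST c,i → push 30,1. Stack: [30, 1]
BINARY_OP + → 30 + 1 = 31. Stack: [31]
STORE_FAST u → u=31. Stack: []
LOAD_FAST i → push 1. Stack: [1]
LOAD_CONST → push 1. Stack: [1, 1]
BINARY_OP + → 1 + 1 = 2. Stack: [2]
STORE_FAST i → i=2. Stack: []
LOAD_FAST i → push 2. Stack: [2]
LOAD_CONST → push 2. Stack: [2, 2]
COMPARE_OP bool(<) → 2 vs 2 = False. Stack: [False]
POP_JUMP_IF_FALSE → pop False; jump. Stack: []
LOAD_FAST u → push 31. Stack: [31]
RETURN_VALUE → return 31.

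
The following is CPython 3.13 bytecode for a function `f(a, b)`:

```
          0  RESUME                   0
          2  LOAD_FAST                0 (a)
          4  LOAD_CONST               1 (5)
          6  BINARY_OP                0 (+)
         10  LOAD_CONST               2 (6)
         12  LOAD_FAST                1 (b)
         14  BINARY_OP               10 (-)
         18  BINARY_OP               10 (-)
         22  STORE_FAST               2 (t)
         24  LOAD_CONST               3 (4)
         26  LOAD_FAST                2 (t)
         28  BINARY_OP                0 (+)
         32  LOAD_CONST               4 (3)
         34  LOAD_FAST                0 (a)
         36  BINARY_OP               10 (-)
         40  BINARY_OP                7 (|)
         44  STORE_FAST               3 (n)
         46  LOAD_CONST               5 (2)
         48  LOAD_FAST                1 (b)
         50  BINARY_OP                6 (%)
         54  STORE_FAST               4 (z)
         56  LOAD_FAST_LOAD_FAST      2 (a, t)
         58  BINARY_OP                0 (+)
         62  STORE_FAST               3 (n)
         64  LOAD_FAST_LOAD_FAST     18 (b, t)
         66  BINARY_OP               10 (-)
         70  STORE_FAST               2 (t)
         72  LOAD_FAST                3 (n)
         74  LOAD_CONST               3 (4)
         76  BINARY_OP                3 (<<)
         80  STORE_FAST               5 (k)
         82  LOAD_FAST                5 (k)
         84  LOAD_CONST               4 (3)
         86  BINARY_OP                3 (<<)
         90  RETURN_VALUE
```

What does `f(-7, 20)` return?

640

LOAD_FAST a → push -7. Stack: [-7]
LOAD_CONST → push 5. Stack: [-7, 5]
BINARY_OP + → -7 + 5 = -2. Stack: [-2]
LOAD_CONST → push 6. Stack: [-2, 6]
LOAD_FAST b → push 20. Stack: [-2, 6, 20]
BINARY_OP - → 6 - 20 = -14. Stack: [-2, -14]
BINARY_OP - → -2 - -14 = 12. Stack: [12]
STORE_FAST t → t=12. Stack: []
LOAD_CONST → push 4. Stack: [4]
LOAD_FAST t → push 12. Stack: [4, 12]
BINARY_OP + → 4 + 12 = 16. Stack: [16]
LOAD_CONST → push 3. Stack: [16, 3]
LOAD_FAST a → push -7. Stack: [16, 3, -7]
BINARY_OP - → 3 - -7 = 10. Stack: [16, 10]
BINARY_OP | → 16 | 10 = 26. Stack: [26]
STORE_FAST n → n=26. Stack: []
LOAD_CONST → push 2. Stack: [2]
LOAD_FAST b → push 20. Stack: [2, 20]
BINARY_OP % → 2 % 20 = 2. Stack: [2]
STORE_FAST z → z=2. Stack: []
LOAD_FAST_LOAD_FAST a,t → push -7,12. Stack: [-7, 12]
BINARY_OP + → -7 + 12 = 5. Stack: [5]
STORE_FAST n → n=5. Stack: []
LOAD_FAST_LOAD_FAST b,t → push 20,12. Stack: [20, 12]
BINARY_OP - → 20 - 12 = 8. Stack: [8]
STORE_FAST t → t=8. Stack: []
LOAD_FAST n → push 5. Stack: [5]
LOAD_CONST → push 4. Stack: [5, 4]
BINARY_OP << → 5 << 4 = 80. Stack: [80]
STORE_FAST k → k=80. Stack: []
LOAD_FAST k → push 80. Stack: [80]
LOAD_CONST → push 3. Stack: [80, 3]
BINARY_OP << → 80 << 3 = 640. Stack: [640]
RETURN_VALUE → return 640.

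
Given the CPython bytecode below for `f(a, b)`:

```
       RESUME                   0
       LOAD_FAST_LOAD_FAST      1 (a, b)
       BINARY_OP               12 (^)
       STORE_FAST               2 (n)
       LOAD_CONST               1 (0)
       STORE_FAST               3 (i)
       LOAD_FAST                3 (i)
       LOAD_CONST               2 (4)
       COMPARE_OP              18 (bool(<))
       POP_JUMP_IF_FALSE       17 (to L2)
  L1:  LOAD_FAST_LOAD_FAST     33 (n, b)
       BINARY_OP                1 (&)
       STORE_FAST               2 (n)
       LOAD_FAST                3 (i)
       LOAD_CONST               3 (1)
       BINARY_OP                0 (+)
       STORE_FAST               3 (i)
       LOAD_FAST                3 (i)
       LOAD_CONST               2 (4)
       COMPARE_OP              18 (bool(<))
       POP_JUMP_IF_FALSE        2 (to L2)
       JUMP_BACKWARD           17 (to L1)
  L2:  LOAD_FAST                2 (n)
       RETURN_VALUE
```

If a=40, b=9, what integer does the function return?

LOAD_FAST_LOAD_FAST a,b → push 40,9. Stack: [40, 9]
BINARY_OP ^ → 40 ^ 9 = 33. Stack: [33]
STORE_FAST n → n=33. Stack: []
LOAD_CONST → push 0. Stack: [0]
STORE_FAST i → i=0. Stack: []
LOAD_FAST i → push 0. Stack: [0]
LOAD_CONST → push 4. Stack: [0, 4]
COMPARE_OP bool(<) → 0 vs 4 = True. Stack: [True]
POP_JUMP_IF_FALSE → pop True; no jump. Stack: []
LOAD_FAST_LOAD_FAST n,b → push 33,9. Stack: [33, 9]
BINARY_OP & → 33 & 9 = 1. Stack: [1]
STORE_FAST n → n=1. Stack: []
LOAD_FAST i → push 0. Stack: [0]
LOAD_CONST → push 1. Stack: [0, 1]
BINARY_OP + → 0 + 1 = 1. Stack: [1]
STORE_FAST i → i=1. Stack: []
LOAD_FAST i → push 1. Stack: [1]
LOAD_CONST → push 4. Stack: [1, 4]
COMPARE_OP bool(<) → 1 vs 4 = True. Stack: [True]
POP_JUMP_IF_FALSE → pop True; no jump. Stack: []
LOAD_FAST_LOAD_FAST n,b → push 1,9. Stack: [1, 9]
BINARY_OP & → 1 & 9 = 1. Stack: [1]
STORE_FAST n → n=1. Stack: []
LOAD_FAST i → push 1. Stack: [1]
LOAD_CONST → push 1. Stack: [1, 1]
BINARY_OP + → 1 + 1 = 2. Stack: [2]
STORE_FAST i → i=2. Stack: []
LOAD_FAST i → push 2. Stack: [2]
LOAD_CONST → push 4. Stack: [2, 4]
COMPARE_OP bool(<) → 2 vs 4 = True. Stack: [True]
POP_JUMP_IF_FALSE → pop True; no jump. Stack: []
LOAD_FAST_LOAD_FAST n,b → push 1,9. Stack: [1, 9]
BINARY_OP & → 1 & 9 = 1. Stack: [1]
STORE_FAST n → n=1. Stack: []
LOAD_FAST i → push 2. Stack: [2]
LOAD_CONST → push 1. Stack: [2, 1]
BINARY_OP + → 2 + 1 = 3. Stack: [3]
STORE_FAST i → i=3. Stack: []
LOAD_FAST i → push 3. Stack: [3]
LOAD_CONST → push 4. Stack: [3, 4]
COMPARE_OP bool(<) → 3 vs 4 = True. Stack: [True]
POP_JUMP_IF_FALSE → pop True; no jump. Stack: []
LOAD_FAST_LOAD_FAST n,b → push 1,9. Stack: [1, 9]
BINARY_OP & → 1 & 9 = 1. Stack: [1]
STORE_FAST n → n=1. Stack: []
LOAD_FAST i → push 3. Stack: [3]
LOAD_CONST → push 1. Stack: [3, 1]
BINARY_OP + → 3 + 1 = 4. Stack: [4]
STORE_FAST i → i=4. Stack: []
LOAD_FAST i → push 4. Stack: [4]
LOAD_CONST → push 4. Stack: [4, 4]
COMPARE_OP bool(<) → 4 vs 4 = False. Stack: [False]
POP_JUMP_IF_FALSE → pop False; jump. Stack: []
LOAD_FAST n → push 1. Stack: [1]
RETURN_VALUE → return 1.

1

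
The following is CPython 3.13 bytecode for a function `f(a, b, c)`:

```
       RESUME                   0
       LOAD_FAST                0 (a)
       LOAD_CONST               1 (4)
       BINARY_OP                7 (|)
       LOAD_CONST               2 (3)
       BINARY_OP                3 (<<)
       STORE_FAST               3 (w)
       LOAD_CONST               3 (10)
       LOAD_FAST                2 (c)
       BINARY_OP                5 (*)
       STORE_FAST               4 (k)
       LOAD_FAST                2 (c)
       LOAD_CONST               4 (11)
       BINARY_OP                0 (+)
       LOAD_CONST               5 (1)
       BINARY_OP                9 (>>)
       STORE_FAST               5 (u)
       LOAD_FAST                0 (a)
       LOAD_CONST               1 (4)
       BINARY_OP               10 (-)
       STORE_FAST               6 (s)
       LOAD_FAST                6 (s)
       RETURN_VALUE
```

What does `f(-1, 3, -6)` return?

LOAD_FAST a → push -1. Stack: [-1]
LOAD_CONST → push 4. Stack: [-1, 4]
BINARY_OP | → -1 | 4 = -1. Stack: [-1]
LOAD_CONST → push 3. Stack: [-1, 3]
BINARY_OP << → -1 << 3 = -8. Stack: [-8]
STORE_FAST w → w=-8. Stack: []
LOAD_CONST → push 10. Stack: [10]
LOAD_FAST c → push -6. Stack: [10, -6]
BINARY_OP * → 10 * -6 = -60. Stack: [-60]
STORE_FAST k → k=-60. Stack: []
LOAD_FAST c → push -6. Stack: [-6]
LOAD_CONST → push 11. Stack: [-6, 11]
BINARY_OP + → -6 + 11 = 5. Stack: [5]
LOAD_CONST → push 1. Stack: [5, 1]
BINARY_OP >> → 5 >> 1 = 2. Stack: [2]
STORE_FAST u → u=2. Stack: []
LOAD_FAST a → push -1. Stack: [-1]
LOAD_CONST → push 4. Stack: [-1, 4]
BINARY_OP - → -1 - 4 = -5. Stack: [-5]
STORE_FAST s → s=-5. Stack: []
LOAD_FAST s → push -5. Stack: [-5]
RETURN_VALUE → return -5.

-5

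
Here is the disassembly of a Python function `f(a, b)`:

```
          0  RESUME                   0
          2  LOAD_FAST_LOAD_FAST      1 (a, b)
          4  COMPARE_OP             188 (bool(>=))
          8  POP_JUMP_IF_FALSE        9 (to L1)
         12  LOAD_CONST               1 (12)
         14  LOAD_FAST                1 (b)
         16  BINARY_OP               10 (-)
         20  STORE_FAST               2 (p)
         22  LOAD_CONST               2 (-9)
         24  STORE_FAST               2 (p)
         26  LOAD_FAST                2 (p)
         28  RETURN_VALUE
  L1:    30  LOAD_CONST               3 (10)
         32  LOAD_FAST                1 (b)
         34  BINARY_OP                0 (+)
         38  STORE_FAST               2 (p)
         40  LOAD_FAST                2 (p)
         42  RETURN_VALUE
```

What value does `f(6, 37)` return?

47

LOAD_FAST_LOAD_FAST a,b → push 6,37. Stack: [6, 37]
COMPARE_OP bool(>=) → 6 vs 37 = False. Stack: [False]
POP_JUMP_IF_FALSE → pop False; jump. Stack: []
LOAD_CONST → push 10. Stack: [10]
LOAD_FAST b → push 37. Stack: [10, 37]
BINARY_OP + → 10 + 37 = 47. Stack: [47]
STORE_FAST p → p=47. Stack: []
LOAD_FAST p → push 47. Stack: [47]
RETURN_VALUE → return 47.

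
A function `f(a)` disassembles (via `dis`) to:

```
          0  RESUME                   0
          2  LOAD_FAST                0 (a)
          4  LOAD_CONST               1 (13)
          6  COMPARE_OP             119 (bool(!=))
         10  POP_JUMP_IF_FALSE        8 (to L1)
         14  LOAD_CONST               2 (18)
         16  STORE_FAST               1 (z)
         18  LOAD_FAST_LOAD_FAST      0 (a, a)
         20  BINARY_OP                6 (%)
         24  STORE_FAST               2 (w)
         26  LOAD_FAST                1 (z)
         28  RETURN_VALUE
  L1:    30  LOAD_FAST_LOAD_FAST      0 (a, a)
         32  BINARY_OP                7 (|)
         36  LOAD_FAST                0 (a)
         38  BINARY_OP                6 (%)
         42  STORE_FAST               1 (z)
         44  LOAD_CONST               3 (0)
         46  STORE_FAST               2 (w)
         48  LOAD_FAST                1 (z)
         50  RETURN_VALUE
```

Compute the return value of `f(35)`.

LOAD_FAST a → push 35. Stack: [35]
LOAD_CONST → push 13. Stack: [35, 13]
COMPARE_OP bool(!=) → 35 vs 13 = True. Stack: [True]
POP_JUMP_IF_FALSE → pop True; no jump. Stack: []
LOAD_CONST → push 18. Stack: [18]
STORE_FAST z → z=18. Stack: []
LOAD_FAST_LOAD_FAST a,a → push 35,35. Stack: [35, 35]
BINARY_OP % → 35 % 35 = 0. Stack: [0]
STORE_FAST w → w=0. Stack: []
LOAD_FAST z → push 18. Stack: [18]
RETURN_VALUE → return 18.

18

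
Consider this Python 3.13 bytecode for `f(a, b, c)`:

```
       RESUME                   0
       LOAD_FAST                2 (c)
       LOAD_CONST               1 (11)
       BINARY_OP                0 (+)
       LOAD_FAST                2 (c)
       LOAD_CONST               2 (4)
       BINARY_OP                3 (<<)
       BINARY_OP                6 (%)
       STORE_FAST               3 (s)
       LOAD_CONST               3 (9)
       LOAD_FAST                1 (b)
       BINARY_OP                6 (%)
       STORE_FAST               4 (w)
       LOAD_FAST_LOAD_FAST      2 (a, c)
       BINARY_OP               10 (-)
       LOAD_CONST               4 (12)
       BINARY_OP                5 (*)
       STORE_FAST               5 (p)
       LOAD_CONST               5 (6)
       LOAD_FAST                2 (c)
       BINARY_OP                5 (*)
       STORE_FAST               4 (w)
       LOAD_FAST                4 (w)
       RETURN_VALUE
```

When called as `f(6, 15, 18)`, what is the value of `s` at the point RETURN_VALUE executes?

LOAD_FAST c → push 18. Stack: [18]
LOAD_CONST → push 11. Stack: [18, 11]
BINARY_OP + → 18 + 11 = 29. Stack: [29]
LOAD_FAST c → push 18. Stack: [29, 18]
LOAD_CONST → push 4. Stack: [29, 18, 4]
BINARY_OP << → 18 << 4 = 288. Stack: [29, 288]
BINARY_OP % → 29 % 288 = 29. Stack: [29]
STORE_FAST s → s=29. Stack: []
LOAD_CONST → push 9. Stack: [9]
LOAD_FAST b → push 15. Stack: [9, 15]
BINARY_OP % → 9 % 15 = 9. Stack: [9]
STORE_FAST w → w=9. Stack: []
LOAD_FAST_LOAD_FAST a,c → push 6,18. Stack: [6, 18]
BINARY_OP - → 6 - 18 = -12. Stack: [-12]
LOAD_CONST → push 12. Stack: [-12, 12]
BINARY_OP * → -12 * 12 = -144. Stack: [-144]
STORE_FAST p → p=-144. Stack: []
LOAD_CONST → push 6. Stack: [6]
LOAD_FAST c → push 18. Stack: [6, 18]
BINARY_OP * → 6 * 18 = 108. Stack: [108]
STORE_FAST w → w=108. Stack: []
LOAD_FAST w → push 108. Stack: [108]
RETURN_VALUE → return 108.

29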